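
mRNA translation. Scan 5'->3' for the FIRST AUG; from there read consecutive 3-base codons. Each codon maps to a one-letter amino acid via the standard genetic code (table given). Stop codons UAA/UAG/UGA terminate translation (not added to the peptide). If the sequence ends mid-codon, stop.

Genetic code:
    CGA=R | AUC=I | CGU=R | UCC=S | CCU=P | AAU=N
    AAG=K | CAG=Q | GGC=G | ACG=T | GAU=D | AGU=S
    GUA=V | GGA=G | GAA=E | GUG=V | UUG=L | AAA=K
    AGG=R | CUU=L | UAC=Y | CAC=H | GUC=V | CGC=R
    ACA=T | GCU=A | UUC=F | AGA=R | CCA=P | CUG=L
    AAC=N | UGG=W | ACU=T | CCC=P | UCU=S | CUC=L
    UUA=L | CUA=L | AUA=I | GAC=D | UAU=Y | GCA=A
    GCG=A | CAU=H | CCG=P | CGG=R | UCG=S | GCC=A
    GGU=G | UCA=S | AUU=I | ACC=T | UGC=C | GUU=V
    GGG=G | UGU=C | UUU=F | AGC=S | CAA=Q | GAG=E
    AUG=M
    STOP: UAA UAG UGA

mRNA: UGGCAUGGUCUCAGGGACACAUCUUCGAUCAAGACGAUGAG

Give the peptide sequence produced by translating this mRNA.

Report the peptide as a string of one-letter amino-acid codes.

Answer: MVSGTHLRSRR

Derivation:
start AUG at pos 4
pos 4: AUG -> M; peptide=M
pos 7: GUC -> V; peptide=MV
pos 10: UCA -> S; peptide=MVS
pos 13: GGG -> G; peptide=MVSG
pos 16: ACA -> T; peptide=MVSGT
pos 19: CAU -> H; peptide=MVSGTH
pos 22: CUU -> L; peptide=MVSGTHL
pos 25: CGA -> R; peptide=MVSGTHLR
pos 28: UCA -> S; peptide=MVSGTHLRS
pos 31: AGA -> R; peptide=MVSGTHLRSR
pos 34: CGA -> R; peptide=MVSGTHLRSRR
pos 37: UGA -> STOP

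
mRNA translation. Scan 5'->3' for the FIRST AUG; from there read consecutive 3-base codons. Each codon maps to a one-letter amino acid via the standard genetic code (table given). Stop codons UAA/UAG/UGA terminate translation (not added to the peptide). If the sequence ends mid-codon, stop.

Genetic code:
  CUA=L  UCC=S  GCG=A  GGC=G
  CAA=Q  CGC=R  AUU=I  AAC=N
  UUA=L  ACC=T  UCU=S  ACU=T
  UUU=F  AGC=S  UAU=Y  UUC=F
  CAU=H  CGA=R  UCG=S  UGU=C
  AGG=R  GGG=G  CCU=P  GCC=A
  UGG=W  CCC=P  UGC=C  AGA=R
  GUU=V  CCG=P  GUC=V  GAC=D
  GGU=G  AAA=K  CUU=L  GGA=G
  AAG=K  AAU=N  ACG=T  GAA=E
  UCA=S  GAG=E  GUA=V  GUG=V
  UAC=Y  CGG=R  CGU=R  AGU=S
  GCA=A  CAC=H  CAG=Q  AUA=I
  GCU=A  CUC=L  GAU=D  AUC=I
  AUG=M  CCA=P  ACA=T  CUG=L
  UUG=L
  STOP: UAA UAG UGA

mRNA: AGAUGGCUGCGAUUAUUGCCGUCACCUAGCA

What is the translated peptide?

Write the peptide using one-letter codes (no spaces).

Answer: MAAIIAVT

Derivation:
start AUG at pos 2
pos 2: AUG -> M; peptide=M
pos 5: GCU -> A; peptide=MA
pos 8: GCG -> A; peptide=MAA
pos 11: AUU -> I; peptide=MAAI
pos 14: AUU -> I; peptide=MAAII
pos 17: GCC -> A; peptide=MAAIIA
pos 20: GUC -> V; peptide=MAAIIAV
pos 23: ACC -> T; peptide=MAAIIAVT
pos 26: UAG -> STOP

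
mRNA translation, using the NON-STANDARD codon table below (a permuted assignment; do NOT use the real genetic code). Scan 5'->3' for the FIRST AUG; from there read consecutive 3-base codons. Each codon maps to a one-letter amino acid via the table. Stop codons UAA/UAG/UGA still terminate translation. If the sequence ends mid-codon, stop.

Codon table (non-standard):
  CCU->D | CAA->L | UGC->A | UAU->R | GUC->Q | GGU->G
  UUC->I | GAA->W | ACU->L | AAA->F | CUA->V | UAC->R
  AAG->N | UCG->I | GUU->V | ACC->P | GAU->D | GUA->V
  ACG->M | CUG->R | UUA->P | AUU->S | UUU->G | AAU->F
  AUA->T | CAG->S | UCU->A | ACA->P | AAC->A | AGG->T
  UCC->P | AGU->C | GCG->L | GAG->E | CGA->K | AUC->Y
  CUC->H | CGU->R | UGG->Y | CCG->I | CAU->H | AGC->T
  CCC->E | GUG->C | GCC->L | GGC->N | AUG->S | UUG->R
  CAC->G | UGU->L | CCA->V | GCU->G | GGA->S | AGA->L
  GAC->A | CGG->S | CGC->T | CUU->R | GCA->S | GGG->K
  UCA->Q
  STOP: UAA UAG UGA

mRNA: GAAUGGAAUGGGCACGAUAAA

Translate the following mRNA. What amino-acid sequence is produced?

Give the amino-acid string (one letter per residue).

start AUG at pos 2
pos 2: AUG -> S; peptide=S
pos 5: GAA -> W; peptide=SW
pos 8: UGG -> Y; peptide=SWY
pos 11: GCA -> S; peptide=SWYS
pos 14: CGA -> K; peptide=SWYSK
pos 17: UAA -> STOP

Answer: SWYSK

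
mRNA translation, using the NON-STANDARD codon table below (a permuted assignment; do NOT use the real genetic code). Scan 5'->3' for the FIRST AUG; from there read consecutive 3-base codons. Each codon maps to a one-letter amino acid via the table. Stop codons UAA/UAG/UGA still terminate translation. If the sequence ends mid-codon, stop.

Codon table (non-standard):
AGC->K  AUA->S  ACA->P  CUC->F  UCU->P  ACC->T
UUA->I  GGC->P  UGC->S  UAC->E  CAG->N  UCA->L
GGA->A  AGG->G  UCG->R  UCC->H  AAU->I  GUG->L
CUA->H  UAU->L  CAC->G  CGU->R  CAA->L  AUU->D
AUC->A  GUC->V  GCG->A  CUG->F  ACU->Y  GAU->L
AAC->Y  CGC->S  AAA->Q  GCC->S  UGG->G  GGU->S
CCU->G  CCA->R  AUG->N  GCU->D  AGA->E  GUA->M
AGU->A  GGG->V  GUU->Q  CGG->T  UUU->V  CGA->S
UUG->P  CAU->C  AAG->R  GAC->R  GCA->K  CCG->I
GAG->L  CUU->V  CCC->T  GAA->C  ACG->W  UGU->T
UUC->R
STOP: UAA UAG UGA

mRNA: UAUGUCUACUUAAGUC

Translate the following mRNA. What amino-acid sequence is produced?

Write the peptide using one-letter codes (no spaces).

start AUG at pos 1
pos 1: AUG -> N; peptide=N
pos 4: UCU -> P; peptide=NP
pos 7: ACU -> Y; peptide=NPY
pos 10: UAA -> STOP

Answer: NPY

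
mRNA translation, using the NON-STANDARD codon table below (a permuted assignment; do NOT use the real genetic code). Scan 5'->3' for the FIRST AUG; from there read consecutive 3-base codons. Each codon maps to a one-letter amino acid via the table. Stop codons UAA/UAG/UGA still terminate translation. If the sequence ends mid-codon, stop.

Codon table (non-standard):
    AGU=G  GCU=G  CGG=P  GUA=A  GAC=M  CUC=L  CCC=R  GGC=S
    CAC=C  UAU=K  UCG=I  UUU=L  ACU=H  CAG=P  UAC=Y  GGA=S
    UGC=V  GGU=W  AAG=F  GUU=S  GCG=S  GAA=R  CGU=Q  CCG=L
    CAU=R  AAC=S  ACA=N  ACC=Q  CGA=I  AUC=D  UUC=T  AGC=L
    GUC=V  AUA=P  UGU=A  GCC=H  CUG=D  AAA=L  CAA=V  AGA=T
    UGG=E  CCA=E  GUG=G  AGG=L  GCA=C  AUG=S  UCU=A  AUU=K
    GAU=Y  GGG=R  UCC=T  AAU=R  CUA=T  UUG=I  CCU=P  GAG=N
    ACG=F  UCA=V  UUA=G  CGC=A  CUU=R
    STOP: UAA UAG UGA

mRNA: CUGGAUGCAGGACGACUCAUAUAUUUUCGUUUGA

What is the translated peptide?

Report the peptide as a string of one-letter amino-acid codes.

Answer: SPMMVKKTS

Derivation:
start AUG at pos 4
pos 4: AUG -> S; peptide=S
pos 7: CAG -> P; peptide=SP
pos 10: GAC -> M; peptide=SPM
pos 13: GAC -> M; peptide=SPMM
pos 16: UCA -> V; peptide=SPMMV
pos 19: UAU -> K; peptide=SPMMVK
pos 22: AUU -> K; peptide=SPMMVKK
pos 25: UUC -> T; peptide=SPMMVKKT
pos 28: GUU -> S; peptide=SPMMVKKTS
pos 31: UGA -> STOP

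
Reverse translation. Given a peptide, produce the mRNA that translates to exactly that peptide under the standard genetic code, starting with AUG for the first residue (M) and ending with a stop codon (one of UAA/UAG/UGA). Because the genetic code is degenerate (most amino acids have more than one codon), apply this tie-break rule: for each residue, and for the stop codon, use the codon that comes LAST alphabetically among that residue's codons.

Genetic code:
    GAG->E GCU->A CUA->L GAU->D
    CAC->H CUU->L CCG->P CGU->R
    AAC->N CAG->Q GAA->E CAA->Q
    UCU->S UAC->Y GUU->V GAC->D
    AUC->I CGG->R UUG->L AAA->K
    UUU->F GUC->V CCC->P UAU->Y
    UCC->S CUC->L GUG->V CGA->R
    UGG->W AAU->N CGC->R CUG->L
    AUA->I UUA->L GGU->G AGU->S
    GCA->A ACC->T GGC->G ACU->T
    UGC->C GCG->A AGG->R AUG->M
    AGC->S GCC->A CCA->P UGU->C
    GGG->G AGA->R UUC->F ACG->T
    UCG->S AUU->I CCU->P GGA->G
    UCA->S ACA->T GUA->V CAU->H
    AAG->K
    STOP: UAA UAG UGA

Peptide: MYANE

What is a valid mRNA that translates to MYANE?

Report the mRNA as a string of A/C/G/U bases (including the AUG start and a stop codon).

Answer: mRNA: AUGUAUGCUAAUGAGUGA

Derivation:
residue 1: M -> AUG (start codon)
residue 2: Y codons sorted = UAC,UAU -> pick last = UAU
residue 3: A codons sorted = GCA,GCC,GCG,GCU -> pick last = GCU
residue 4: N codons sorted = AAC,AAU -> pick last = AAU
residue 5: E codons sorted = GAA,GAG -> pick last = GAG
terminator: stop codons sorted = UAA,UAG,UGA -> pick last = UGA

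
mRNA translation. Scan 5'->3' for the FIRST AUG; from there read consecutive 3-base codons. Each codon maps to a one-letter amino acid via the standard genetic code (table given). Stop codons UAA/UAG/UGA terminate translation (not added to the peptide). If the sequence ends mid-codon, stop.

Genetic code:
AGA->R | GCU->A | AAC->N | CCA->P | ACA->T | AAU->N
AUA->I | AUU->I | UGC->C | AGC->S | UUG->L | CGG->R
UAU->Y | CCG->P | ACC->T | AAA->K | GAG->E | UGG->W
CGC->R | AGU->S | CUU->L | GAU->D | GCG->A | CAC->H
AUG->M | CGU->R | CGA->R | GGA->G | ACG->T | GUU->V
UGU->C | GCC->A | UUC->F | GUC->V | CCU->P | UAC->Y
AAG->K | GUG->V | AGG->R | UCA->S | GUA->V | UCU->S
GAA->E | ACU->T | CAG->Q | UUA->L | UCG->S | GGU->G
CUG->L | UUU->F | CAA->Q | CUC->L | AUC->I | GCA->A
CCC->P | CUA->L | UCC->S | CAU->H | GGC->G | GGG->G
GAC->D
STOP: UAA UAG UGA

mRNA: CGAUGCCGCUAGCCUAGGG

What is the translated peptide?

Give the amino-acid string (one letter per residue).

start AUG at pos 2
pos 2: AUG -> M; peptide=M
pos 5: CCG -> P; peptide=MP
pos 8: CUA -> L; peptide=MPL
pos 11: GCC -> A; peptide=MPLA
pos 14: UAG -> STOP

Answer: MPLA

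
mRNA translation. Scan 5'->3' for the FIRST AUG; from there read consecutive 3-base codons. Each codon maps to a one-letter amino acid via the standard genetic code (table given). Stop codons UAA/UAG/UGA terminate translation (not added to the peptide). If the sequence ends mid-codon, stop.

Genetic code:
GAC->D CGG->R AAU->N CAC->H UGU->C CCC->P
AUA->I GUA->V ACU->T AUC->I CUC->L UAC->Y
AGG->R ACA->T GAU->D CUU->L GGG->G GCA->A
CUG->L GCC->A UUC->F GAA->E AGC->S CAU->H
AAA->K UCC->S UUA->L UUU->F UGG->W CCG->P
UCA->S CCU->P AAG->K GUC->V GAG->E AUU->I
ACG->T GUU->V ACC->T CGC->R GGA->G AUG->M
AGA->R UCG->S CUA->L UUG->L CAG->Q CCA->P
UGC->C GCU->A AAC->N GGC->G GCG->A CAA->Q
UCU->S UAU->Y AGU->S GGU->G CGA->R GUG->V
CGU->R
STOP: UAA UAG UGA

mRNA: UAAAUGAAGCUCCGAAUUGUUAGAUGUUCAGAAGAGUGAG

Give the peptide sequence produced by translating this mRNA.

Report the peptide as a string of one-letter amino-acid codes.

start AUG at pos 3
pos 3: AUG -> M; peptide=M
pos 6: AAG -> K; peptide=MK
pos 9: CUC -> L; peptide=MKL
pos 12: CGA -> R; peptide=MKLR
pos 15: AUU -> I; peptide=MKLRI
pos 18: GUU -> V; peptide=MKLRIV
pos 21: AGA -> R; peptide=MKLRIVR
pos 24: UGU -> C; peptide=MKLRIVRC
pos 27: UCA -> S; peptide=MKLRIVRCS
pos 30: GAA -> E; peptide=MKLRIVRCSE
pos 33: GAG -> E; peptide=MKLRIVRCSEE
pos 36: UGA -> STOP

Answer: MKLRIVRCSEE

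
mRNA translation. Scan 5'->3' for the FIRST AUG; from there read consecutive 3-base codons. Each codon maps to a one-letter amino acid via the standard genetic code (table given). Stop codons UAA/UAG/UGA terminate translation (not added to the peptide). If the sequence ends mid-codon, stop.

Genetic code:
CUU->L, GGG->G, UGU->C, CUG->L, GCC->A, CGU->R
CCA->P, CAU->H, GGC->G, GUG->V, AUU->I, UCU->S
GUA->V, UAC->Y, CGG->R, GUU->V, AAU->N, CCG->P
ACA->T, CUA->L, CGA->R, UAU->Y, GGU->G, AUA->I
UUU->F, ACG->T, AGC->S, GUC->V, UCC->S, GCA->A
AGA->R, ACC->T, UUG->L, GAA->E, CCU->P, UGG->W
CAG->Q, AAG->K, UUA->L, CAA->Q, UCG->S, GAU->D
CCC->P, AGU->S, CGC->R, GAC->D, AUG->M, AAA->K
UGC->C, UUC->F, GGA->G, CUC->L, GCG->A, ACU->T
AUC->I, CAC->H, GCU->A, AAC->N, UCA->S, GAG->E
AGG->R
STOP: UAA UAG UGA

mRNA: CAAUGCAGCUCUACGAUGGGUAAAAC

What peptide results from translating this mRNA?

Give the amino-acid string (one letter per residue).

start AUG at pos 2
pos 2: AUG -> M; peptide=M
pos 5: CAG -> Q; peptide=MQ
pos 8: CUC -> L; peptide=MQL
pos 11: UAC -> Y; peptide=MQLY
pos 14: GAU -> D; peptide=MQLYD
pos 17: GGG -> G; peptide=MQLYDG
pos 20: UAA -> STOP

Answer: MQLYDG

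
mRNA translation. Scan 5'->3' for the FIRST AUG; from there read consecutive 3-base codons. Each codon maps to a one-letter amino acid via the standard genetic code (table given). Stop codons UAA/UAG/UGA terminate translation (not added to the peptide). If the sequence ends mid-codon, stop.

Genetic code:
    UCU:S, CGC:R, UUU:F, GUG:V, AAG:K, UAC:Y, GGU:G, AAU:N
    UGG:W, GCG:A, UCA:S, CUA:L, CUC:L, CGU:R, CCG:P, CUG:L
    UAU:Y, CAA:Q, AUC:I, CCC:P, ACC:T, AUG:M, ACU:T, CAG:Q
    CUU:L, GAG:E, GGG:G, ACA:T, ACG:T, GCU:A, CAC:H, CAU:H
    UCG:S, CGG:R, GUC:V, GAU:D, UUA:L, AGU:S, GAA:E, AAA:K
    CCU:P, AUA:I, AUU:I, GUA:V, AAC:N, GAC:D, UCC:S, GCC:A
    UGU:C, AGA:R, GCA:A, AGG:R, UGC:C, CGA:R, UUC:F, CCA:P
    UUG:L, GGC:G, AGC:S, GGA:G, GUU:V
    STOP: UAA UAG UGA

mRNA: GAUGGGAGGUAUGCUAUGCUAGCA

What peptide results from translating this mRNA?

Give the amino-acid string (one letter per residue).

start AUG at pos 1
pos 1: AUG -> M; peptide=M
pos 4: GGA -> G; peptide=MG
pos 7: GGU -> G; peptide=MGG
pos 10: AUG -> M; peptide=MGGM
pos 13: CUA -> L; peptide=MGGML
pos 16: UGC -> C; peptide=MGGMLC
pos 19: UAG -> STOP

Answer: MGGMLC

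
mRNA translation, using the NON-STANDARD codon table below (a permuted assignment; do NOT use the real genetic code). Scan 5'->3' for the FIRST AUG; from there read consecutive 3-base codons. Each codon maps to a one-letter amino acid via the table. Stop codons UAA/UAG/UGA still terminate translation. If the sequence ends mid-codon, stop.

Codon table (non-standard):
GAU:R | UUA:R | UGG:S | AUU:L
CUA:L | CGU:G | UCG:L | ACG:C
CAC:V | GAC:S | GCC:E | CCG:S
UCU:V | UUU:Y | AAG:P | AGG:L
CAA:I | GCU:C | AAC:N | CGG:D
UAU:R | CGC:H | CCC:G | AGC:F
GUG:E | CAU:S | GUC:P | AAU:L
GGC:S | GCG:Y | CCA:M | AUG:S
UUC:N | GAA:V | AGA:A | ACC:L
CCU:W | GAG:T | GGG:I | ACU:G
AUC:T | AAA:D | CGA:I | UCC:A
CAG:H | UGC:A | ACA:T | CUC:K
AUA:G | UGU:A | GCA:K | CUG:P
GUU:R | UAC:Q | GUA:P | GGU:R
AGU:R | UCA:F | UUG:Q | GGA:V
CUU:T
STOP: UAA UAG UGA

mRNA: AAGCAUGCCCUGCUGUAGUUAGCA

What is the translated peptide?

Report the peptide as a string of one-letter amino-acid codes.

Answer: SGAAR

Derivation:
start AUG at pos 4
pos 4: AUG -> S; peptide=S
pos 7: CCC -> G; peptide=SG
pos 10: UGC -> A; peptide=SGA
pos 13: UGU -> A; peptide=SGAA
pos 16: AGU -> R; peptide=SGAAR
pos 19: UAG -> STOP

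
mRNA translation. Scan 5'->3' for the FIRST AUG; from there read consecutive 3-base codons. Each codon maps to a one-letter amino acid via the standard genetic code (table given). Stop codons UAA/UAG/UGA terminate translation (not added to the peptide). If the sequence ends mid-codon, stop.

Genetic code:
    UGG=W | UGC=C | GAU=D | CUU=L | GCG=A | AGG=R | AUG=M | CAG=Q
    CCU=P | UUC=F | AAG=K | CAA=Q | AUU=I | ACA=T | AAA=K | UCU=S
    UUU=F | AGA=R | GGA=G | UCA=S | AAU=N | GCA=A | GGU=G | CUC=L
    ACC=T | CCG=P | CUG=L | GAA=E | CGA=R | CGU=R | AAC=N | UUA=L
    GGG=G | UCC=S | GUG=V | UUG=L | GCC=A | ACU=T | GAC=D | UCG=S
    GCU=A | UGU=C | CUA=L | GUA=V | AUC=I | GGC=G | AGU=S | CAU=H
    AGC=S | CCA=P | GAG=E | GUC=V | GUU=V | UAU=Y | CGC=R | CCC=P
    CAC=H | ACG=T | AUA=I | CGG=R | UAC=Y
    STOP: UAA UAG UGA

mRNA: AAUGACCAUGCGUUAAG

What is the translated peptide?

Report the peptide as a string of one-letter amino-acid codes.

start AUG at pos 1
pos 1: AUG -> M; peptide=M
pos 4: ACC -> T; peptide=MT
pos 7: AUG -> M; peptide=MTM
pos 10: CGU -> R; peptide=MTMR
pos 13: UAA -> STOP

Answer: MTMR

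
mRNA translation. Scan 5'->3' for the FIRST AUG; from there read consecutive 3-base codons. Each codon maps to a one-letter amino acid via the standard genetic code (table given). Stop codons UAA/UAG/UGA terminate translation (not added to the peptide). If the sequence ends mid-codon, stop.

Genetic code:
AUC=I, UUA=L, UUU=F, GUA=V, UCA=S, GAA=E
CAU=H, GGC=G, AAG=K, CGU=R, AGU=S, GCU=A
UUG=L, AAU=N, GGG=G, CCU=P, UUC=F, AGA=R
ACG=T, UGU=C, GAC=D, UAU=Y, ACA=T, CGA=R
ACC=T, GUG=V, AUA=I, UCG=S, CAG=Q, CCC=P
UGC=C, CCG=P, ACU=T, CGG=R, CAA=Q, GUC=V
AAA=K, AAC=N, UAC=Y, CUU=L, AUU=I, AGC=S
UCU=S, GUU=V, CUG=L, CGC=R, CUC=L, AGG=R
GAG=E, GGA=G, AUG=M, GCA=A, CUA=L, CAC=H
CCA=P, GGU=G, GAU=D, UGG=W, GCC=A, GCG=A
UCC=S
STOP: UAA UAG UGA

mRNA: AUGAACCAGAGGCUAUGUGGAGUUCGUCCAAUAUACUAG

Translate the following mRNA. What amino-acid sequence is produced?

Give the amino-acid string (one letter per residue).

start AUG at pos 0
pos 0: AUG -> M; peptide=M
pos 3: AAC -> N; peptide=MN
pos 6: CAG -> Q; peptide=MNQ
pos 9: AGG -> R; peptide=MNQR
pos 12: CUA -> L; peptide=MNQRL
pos 15: UGU -> C; peptide=MNQRLC
pos 18: GGA -> G; peptide=MNQRLCG
pos 21: GUU -> V; peptide=MNQRLCGV
pos 24: CGU -> R; peptide=MNQRLCGVR
pos 27: CCA -> P; peptide=MNQRLCGVRP
pos 30: AUA -> I; peptide=MNQRLCGVRPI
pos 33: UAC -> Y; peptide=MNQRLCGVRPIY
pos 36: UAG -> STOP

Answer: MNQRLCGVRPIY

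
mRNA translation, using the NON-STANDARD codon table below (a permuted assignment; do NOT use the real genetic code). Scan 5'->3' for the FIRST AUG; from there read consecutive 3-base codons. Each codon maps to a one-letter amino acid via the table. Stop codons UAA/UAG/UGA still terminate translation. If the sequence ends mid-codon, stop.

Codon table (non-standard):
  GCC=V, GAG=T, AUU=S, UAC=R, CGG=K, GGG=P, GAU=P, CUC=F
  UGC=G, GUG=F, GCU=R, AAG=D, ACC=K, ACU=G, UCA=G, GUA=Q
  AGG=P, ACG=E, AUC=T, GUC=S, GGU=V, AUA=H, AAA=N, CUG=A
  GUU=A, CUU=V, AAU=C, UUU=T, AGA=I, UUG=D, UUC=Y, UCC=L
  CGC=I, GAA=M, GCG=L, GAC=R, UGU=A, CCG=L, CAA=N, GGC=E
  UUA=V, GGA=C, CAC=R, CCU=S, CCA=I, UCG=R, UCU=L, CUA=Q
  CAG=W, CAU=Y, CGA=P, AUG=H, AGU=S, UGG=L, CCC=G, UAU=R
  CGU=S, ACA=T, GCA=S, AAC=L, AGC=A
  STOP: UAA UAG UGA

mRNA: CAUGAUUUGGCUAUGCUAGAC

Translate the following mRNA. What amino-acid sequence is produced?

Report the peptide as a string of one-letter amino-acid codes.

start AUG at pos 1
pos 1: AUG -> H; peptide=H
pos 4: AUU -> S; peptide=HS
pos 7: UGG -> L; peptide=HSL
pos 10: CUA -> Q; peptide=HSLQ
pos 13: UGC -> G; peptide=HSLQG
pos 16: UAG -> STOP

Answer: HSLQG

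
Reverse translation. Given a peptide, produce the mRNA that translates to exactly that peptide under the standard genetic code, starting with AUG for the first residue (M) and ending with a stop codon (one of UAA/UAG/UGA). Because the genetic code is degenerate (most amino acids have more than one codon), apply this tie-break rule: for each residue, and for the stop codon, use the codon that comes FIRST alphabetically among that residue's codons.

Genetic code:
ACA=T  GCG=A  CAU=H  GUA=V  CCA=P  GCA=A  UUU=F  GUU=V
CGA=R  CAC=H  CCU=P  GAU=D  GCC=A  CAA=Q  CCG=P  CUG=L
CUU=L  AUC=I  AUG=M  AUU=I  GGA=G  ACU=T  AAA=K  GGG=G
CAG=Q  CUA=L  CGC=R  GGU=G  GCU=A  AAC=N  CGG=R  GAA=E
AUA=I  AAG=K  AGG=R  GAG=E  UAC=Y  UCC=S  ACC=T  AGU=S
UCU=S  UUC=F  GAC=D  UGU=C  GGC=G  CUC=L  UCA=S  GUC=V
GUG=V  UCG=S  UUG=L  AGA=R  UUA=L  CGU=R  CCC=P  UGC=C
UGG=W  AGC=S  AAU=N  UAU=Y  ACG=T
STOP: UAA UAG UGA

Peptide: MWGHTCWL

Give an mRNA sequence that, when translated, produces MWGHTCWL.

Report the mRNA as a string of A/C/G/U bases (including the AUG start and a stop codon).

residue 1: M -> AUG (start codon)
residue 2: W -> UGG (only codon)
residue 3: G codons sorted = GGA,GGC,GGG,GGU -> pick first = GGA
residue 4: H codons sorted = CAC,CAU -> pick first = CAC
residue 5: T codons sorted = ACA,ACC,ACG,ACU -> pick first = ACA
residue 6: C codons sorted = UGC,UGU -> pick first = UGC
residue 7: W -> UGG (only codon)
residue 8: L codons sorted = CUA,CUC,CUG,CUU,UUA,UUG -> pick first = CUA
terminator: stop codons sorted = UAA,UAG,UGA -> pick first = UAA

Answer: mRNA: AUGUGGGGACACACAUGCUGGCUAUAA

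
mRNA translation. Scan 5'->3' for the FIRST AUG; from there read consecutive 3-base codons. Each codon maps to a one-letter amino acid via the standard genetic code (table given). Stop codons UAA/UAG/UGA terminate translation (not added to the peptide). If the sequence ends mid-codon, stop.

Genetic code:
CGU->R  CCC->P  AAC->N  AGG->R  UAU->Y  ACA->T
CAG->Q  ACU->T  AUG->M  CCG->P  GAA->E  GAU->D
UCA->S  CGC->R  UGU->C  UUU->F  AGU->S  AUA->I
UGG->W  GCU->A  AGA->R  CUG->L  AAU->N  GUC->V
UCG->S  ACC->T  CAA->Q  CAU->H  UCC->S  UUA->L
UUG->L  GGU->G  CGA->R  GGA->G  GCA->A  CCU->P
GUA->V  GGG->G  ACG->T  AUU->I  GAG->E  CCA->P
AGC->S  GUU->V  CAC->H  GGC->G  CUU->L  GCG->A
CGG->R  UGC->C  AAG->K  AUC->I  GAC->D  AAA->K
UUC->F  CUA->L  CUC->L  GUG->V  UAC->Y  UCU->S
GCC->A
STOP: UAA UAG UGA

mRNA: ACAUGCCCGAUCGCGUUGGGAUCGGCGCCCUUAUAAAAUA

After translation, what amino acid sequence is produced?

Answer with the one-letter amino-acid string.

start AUG at pos 2
pos 2: AUG -> M; peptide=M
pos 5: CCC -> P; peptide=MP
pos 8: GAU -> D; peptide=MPD
pos 11: CGC -> R; peptide=MPDR
pos 14: GUU -> V; peptide=MPDRV
pos 17: GGG -> G; peptide=MPDRVG
pos 20: AUC -> I; peptide=MPDRVGI
pos 23: GGC -> G; peptide=MPDRVGIG
pos 26: GCC -> A; peptide=MPDRVGIGA
pos 29: CUU -> L; peptide=MPDRVGIGAL
pos 32: AUA -> I; peptide=MPDRVGIGALI
pos 35: AAA -> K; peptide=MPDRVGIGALIK
pos 38: only 2 nt remain (<3), stop (end of mRNA)

Answer: MPDRVGIGALIK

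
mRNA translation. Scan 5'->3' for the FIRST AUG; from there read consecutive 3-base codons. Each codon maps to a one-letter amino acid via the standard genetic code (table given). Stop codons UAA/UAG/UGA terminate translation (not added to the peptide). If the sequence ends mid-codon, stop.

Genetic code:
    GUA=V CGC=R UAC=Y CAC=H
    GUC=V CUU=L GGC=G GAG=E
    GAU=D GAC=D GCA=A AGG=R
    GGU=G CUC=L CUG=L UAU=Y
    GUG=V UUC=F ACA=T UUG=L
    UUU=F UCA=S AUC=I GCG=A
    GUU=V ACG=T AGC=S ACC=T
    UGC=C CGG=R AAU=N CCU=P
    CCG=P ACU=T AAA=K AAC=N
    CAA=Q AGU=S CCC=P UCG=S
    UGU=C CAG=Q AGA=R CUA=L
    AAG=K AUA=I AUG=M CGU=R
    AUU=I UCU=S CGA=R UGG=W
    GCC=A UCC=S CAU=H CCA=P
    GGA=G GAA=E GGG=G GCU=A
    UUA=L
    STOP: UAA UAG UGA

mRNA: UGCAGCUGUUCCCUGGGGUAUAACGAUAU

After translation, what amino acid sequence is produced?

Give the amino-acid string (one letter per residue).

no AUG start codon found

Answer: (empty: no AUG start codon)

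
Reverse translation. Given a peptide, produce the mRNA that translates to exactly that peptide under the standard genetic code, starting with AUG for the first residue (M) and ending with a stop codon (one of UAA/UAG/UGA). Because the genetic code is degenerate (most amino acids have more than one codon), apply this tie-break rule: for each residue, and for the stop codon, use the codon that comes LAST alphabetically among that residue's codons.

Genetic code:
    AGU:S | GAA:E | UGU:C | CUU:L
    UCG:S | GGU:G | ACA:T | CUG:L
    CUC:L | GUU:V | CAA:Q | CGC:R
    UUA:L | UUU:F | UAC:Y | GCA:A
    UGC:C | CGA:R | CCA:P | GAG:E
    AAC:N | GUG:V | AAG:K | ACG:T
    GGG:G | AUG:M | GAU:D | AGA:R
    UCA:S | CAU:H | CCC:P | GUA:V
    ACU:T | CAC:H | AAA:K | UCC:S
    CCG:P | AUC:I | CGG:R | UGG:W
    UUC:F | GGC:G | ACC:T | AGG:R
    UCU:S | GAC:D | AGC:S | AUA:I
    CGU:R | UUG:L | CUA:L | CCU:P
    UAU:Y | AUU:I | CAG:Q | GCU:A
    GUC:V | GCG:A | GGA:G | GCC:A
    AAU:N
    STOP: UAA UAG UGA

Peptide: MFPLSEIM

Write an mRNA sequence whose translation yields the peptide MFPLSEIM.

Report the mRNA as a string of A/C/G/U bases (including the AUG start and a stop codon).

residue 1: M -> AUG (start codon)
residue 2: F codons sorted = UUC,UUU -> pick last = UUU
residue 3: P codons sorted = CCA,CCC,CCG,CCU -> pick last = CCU
residue 4: L codons sorted = CUA,CUC,CUG,CUU,UUA,UUG -> pick last = UUG
residue 5: S codons sorted = AGC,AGU,UCA,UCC,UCG,UCU -> pick last = UCU
residue 6: E codons sorted = GAA,GAG -> pick last = GAG
residue 7: I codons sorted = AUA,AUC,AUU -> pick last = AUU
residue 8: M -> AUG (only codon)
terminator: stop codons sorted = UAA,UAG,UGA -> pick last = UGA

Answer: mRNA: AUGUUUCCUUUGUCUGAGAUUAUGUGA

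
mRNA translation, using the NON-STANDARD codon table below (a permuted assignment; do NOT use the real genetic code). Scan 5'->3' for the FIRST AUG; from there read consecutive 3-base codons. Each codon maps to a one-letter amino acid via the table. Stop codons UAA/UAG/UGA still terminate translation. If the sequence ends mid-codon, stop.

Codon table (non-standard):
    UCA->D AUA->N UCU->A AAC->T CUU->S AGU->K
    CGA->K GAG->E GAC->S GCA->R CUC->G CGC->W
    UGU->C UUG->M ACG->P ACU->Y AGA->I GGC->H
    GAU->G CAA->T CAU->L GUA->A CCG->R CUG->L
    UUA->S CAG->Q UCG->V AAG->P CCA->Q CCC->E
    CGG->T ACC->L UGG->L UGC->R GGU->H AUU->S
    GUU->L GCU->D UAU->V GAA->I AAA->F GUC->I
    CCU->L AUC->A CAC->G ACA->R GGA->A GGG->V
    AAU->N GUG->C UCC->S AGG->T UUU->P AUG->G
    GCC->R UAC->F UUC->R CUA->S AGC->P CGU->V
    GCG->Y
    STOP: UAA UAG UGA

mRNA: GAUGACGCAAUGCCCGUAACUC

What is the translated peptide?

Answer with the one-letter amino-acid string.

Answer: GPTRR

Derivation:
start AUG at pos 1
pos 1: AUG -> G; peptide=G
pos 4: ACG -> P; peptide=GP
pos 7: CAA -> T; peptide=GPT
pos 10: UGC -> R; peptide=GPTR
pos 13: CCG -> R; peptide=GPTRR
pos 16: UAA -> STOP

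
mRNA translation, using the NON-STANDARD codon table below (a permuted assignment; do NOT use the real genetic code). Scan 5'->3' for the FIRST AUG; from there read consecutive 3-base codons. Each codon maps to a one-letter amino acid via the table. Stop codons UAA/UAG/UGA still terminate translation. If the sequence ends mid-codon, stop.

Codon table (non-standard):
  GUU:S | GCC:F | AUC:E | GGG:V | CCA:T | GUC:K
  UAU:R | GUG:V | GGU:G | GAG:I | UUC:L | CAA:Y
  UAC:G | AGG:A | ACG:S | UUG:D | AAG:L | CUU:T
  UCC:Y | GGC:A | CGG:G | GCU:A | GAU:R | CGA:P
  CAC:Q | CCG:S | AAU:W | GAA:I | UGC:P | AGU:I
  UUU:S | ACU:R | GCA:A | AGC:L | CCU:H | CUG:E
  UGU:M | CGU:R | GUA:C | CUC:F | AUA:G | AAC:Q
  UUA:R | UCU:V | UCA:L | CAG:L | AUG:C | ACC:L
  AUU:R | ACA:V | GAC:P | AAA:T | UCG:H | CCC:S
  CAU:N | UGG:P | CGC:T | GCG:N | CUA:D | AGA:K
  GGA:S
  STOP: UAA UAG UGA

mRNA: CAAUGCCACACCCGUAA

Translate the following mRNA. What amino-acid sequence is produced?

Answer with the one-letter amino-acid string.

Answer: CTQS

Derivation:
start AUG at pos 2
pos 2: AUG -> C; peptide=C
pos 5: CCA -> T; peptide=CT
pos 8: CAC -> Q; peptide=CTQ
pos 11: CCG -> S; peptide=CTQS
pos 14: UAA -> STOP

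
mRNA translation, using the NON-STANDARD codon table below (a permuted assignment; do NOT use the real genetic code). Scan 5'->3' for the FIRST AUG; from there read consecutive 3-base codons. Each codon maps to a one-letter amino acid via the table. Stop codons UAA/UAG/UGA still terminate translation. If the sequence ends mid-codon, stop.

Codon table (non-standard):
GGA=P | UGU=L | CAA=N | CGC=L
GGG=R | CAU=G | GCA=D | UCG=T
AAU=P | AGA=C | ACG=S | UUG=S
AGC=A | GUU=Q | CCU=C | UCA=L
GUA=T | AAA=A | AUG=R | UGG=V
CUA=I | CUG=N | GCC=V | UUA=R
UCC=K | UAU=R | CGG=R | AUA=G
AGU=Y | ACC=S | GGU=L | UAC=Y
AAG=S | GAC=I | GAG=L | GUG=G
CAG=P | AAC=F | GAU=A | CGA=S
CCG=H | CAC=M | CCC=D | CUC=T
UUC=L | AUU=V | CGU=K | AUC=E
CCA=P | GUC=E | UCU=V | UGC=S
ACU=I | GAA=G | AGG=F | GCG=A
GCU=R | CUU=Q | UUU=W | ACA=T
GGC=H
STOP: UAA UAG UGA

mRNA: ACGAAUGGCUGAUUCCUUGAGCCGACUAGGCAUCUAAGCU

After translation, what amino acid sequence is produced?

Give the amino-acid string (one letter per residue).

start AUG at pos 4
pos 4: AUG -> R; peptide=R
pos 7: GCU -> R; peptide=RR
pos 10: GAU -> A; peptide=RRA
pos 13: UCC -> K; peptide=RRAK
pos 16: UUG -> S; peptide=RRAKS
pos 19: AGC -> A; peptide=RRAKSA
pos 22: CGA -> S; peptide=RRAKSAS
pos 25: CUA -> I; peptide=RRAKSASI
pos 28: GGC -> H; peptide=RRAKSASIH
pos 31: AUC -> E; peptide=RRAKSASIHE
pos 34: UAA -> STOP

Answer: RRAKSASIHE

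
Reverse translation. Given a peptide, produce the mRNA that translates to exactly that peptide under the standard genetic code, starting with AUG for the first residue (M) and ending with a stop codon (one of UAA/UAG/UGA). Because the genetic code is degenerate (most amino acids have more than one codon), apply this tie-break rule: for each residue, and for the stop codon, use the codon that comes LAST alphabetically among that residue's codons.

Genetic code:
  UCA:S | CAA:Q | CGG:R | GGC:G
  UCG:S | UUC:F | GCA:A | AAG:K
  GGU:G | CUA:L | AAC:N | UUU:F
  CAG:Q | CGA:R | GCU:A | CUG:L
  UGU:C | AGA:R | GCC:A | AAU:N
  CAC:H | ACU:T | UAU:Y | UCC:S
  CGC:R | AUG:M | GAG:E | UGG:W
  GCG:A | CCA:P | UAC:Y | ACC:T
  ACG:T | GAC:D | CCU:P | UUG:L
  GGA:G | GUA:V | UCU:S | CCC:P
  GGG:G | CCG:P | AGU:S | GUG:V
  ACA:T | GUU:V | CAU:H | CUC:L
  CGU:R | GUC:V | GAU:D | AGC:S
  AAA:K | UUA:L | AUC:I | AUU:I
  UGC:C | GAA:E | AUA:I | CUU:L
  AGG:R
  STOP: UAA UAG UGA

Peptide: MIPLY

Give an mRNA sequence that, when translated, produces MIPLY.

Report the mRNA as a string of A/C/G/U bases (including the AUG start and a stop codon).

residue 1: M -> AUG (start codon)
residue 2: I codons sorted = AUA,AUC,AUU -> pick last = AUU
residue 3: P codons sorted = CCA,CCC,CCG,CCU -> pick last = CCU
residue 4: L codons sorted = CUA,CUC,CUG,CUU,UUA,UUG -> pick last = UUG
residue 5: Y codons sorted = UAC,UAU -> pick last = UAU
terminator: stop codons sorted = UAA,UAG,UGA -> pick last = UGA

Answer: mRNA: AUGAUUCCUUUGUAUUGA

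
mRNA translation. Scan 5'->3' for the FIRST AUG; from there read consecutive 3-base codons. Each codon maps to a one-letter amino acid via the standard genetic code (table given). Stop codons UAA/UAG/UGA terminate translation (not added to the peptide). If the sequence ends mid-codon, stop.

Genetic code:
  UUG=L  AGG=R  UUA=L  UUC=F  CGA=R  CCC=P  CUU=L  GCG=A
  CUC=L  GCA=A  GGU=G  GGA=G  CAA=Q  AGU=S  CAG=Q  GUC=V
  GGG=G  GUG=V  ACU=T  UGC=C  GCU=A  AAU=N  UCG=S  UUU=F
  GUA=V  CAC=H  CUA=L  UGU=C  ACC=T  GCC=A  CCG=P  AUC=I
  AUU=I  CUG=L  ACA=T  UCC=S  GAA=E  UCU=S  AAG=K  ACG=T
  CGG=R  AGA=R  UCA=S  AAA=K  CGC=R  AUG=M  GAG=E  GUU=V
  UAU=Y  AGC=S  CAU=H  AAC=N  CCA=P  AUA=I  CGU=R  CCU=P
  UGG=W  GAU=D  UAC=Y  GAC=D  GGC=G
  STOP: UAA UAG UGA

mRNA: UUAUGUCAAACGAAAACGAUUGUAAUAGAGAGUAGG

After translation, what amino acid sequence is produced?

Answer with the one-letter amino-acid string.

start AUG at pos 2
pos 2: AUG -> M; peptide=M
pos 5: UCA -> S; peptide=MS
pos 8: AAC -> N; peptide=MSN
pos 11: GAA -> E; peptide=MSNE
pos 14: AAC -> N; peptide=MSNEN
pos 17: GAU -> D; peptide=MSNEND
pos 20: UGU -> C; peptide=MSNENDC
pos 23: AAU -> N; peptide=MSNENDCN
pos 26: AGA -> R; peptide=MSNENDCNR
pos 29: GAG -> E; peptide=MSNENDCNRE
pos 32: UAG -> STOP

Answer: MSNENDCNRE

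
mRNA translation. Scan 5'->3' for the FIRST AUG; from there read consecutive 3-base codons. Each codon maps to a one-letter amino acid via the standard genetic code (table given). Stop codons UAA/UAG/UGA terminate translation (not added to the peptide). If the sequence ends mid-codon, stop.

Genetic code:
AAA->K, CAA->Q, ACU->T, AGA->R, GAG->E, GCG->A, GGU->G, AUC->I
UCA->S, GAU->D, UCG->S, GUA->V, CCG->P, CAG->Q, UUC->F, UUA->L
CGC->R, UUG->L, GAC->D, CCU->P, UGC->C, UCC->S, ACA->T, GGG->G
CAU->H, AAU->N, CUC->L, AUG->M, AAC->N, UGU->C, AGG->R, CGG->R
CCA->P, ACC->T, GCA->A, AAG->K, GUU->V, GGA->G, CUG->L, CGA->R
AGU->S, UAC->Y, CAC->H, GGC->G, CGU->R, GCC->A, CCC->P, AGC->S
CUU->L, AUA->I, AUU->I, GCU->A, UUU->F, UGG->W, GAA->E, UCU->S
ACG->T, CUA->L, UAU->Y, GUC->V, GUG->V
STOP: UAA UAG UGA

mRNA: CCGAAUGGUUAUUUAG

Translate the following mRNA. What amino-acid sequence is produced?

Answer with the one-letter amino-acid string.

Answer: MVI

Derivation:
start AUG at pos 4
pos 4: AUG -> M; peptide=M
pos 7: GUU -> V; peptide=MV
pos 10: AUU -> I; peptide=MVI
pos 13: UAG -> STOP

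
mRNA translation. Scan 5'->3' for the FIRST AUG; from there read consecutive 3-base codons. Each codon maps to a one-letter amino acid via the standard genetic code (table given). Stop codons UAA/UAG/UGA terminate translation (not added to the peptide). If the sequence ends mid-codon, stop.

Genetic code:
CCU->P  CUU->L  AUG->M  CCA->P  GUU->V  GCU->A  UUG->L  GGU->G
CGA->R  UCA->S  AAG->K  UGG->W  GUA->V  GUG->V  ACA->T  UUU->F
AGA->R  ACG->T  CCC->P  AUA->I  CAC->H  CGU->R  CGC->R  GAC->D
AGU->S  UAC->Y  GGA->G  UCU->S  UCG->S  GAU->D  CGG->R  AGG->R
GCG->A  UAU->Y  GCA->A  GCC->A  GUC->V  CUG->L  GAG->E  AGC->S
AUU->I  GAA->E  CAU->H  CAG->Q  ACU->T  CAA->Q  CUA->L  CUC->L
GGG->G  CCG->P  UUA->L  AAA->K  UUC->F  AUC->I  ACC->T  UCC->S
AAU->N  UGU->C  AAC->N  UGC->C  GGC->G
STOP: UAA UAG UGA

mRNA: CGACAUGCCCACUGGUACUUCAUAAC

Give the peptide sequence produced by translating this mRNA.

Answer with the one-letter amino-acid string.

start AUG at pos 4
pos 4: AUG -> M; peptide=M
pos 7: CCC -> P; peptide=MP
pos 10: ACU -> T; peptide=MPT
pos 13: GGU -> G; peptide=MPTG
pos 16: ACU -> T; peptide=MPTGT
pos 19: UCA -> S; peptide=MPTGTS
pos 22: UAA -> STOP

Answer: MPTGTS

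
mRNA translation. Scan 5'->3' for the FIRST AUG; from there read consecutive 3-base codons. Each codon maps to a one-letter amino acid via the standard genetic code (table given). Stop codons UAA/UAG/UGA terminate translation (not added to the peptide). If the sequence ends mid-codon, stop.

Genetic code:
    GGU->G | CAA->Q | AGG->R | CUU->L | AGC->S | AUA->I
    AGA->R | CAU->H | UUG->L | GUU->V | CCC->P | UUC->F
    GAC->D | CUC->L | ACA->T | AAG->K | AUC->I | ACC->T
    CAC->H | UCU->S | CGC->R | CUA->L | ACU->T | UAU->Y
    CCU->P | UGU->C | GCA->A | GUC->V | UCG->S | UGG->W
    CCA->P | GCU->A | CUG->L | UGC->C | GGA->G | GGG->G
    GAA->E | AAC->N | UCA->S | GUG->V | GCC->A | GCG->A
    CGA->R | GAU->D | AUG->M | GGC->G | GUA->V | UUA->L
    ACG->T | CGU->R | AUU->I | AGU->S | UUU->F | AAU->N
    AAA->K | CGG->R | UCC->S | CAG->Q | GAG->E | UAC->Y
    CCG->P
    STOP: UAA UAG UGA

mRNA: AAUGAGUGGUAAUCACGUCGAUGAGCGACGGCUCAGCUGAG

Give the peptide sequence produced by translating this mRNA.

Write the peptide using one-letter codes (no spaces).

Answer: MSGNHVDERRLS

Derivation:
start AUG at pos 1
pos 1: AUG -> M; peptide=M
pos 4: AGU -> S; peptide=MS
pos 7: GGU -> G; peptide=MSG
pos 10: AAU -> N; peptide=MSGN
pos 13: CAC -> H; peptide=MSGNH
pos 16: GUC -> V; peptide=MSGNHV
pos 19: GAU -> D; peptide=MSGNHVD
pos 22: GAG -> E; peptide=MSGNHVDE
pos 25: CGA -> R; peptide=MSGNHVDER
pos 28: CGG -> R; peptide=MSGNHVDERR
pos 31: CUC -> L; peptide=MSGNHVDERRL
pos 34: AGC -> S; peptide=MSGNHVDERRLS
pos 37: UGA -> STOP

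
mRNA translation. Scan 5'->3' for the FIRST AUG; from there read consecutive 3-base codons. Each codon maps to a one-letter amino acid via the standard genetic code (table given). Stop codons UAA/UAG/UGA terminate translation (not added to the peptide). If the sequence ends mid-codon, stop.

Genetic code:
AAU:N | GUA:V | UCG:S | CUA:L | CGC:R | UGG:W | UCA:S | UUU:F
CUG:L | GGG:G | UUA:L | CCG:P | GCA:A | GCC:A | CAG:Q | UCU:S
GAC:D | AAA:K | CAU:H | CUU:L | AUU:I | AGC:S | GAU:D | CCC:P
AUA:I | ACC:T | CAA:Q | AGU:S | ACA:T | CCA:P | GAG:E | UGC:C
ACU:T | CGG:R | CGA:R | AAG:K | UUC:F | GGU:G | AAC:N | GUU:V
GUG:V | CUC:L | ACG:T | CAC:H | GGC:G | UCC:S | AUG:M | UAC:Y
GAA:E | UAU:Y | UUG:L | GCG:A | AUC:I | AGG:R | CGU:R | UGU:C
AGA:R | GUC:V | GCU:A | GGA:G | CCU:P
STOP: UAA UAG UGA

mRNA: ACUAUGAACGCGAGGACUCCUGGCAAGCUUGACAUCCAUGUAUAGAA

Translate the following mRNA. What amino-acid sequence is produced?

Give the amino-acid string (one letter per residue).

Answer: MNARTPGKLDIHV

Derivation:
start AUG at pos 3
pos 3: AUG -> M; peptide=M
pos 6: AAC -> N; peptide=MN
pos 9: GCG -> A; peptide=MNA
pos 12: AGG -> R; peptide=MNAR
pos 15: ACU -> T; peptide=MNART
pos 18: CCU -> P; peptide=MNARTP
pos 21: GGC -> G; peptide=MNARTPG
pos 24: AAG -> K; peptide=MNARTPGK
pos 27: CUU -> L; peptide=MNARTPGKL
pos 30: GAC -> D; peptide=MNARTPGKLD
pos 33: AUC -> I; peptide=MNARTPGKLDI
pos 36: CAU -> H; peptide=MNARTPGKLDIH
pos 39: GUA -> V; peptide=MNARTPGKLDIHV
pos 42: UAG -> STOP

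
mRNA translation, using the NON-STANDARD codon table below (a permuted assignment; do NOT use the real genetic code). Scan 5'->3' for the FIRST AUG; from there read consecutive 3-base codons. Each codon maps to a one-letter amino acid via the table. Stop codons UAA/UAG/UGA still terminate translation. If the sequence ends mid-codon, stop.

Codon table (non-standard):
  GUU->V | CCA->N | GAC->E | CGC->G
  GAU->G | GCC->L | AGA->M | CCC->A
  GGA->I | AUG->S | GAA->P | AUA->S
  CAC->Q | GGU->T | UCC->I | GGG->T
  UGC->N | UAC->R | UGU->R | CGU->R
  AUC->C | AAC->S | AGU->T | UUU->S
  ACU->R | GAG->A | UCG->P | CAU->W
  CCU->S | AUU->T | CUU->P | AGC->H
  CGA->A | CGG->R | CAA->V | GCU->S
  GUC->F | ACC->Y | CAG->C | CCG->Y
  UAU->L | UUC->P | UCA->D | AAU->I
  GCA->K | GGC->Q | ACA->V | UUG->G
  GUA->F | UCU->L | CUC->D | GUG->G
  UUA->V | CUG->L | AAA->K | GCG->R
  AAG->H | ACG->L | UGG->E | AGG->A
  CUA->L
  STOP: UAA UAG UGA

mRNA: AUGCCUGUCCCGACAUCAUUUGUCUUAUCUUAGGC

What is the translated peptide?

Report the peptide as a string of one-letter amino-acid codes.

start AUG at pos 0
pos 0: AUG -> S; peptide=S
pos 3: CCU -> S; peptide=SS
pos 6: GUC -> F; peptide=SSF
pos 9: CCG -> Y; peptide=SSFY
pos 12: ACA -> V; peptide=SSFYV
pos 15: UCA -> D; peptide=SSFYVD
pos 18: UUU -> S; peptide=SSFYVDS
pos 21: GUC -> F; peptide=SSFYVDSF
pos 24: UUA -> V; peptide=SSFYVDSFV
pos 27: UCU -> L; peptide=SSFYVDSFVL
pos 30: UAG -> STOP

Answer: SSFYVDSFVL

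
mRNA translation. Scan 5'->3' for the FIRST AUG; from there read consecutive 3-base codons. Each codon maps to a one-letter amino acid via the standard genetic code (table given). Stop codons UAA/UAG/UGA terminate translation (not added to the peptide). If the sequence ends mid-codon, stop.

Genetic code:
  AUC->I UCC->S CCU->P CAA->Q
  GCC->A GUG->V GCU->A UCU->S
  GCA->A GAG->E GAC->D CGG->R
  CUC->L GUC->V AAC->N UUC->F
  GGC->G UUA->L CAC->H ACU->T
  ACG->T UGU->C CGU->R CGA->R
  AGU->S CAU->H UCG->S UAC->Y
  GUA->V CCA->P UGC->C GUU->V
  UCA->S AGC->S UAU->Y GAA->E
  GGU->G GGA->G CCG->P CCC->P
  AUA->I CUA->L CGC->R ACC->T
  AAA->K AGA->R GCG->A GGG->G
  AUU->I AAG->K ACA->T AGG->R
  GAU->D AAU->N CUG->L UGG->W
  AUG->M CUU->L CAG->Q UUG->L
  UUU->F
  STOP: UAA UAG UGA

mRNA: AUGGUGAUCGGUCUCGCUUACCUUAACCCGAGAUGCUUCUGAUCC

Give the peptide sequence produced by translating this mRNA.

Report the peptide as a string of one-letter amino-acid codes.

Answer: MVIGLAYLNPRCF

Derivation:
start AUG at pos 0
pos 0: AUG -> M; peptide=M
pos 3: GUG -> V; peptide=MV
pos 6: AUC -> I; peptide=MVI
pos 9: GGU -> G; peptide=MVIG
pos 12: CUC -> L; peptide=MVIGL
pos 15: GCU -> A; peptide=MVIGLA
pos 18: UAC -> Y; peptide=MVIGLAY
pos 21: CUU -> L; peptide=MVIGLAYL
pos 24: AAC -> N; peptide=MVIGLAYLN
pos 27: CCG -> P; peptide=MVIGLAYLNP
pos 30: AGA -> R; peptide=MVIGLAYLNPR
pos 33: UGC -> C; peptide=MVIGLAYLNPRC
pos 36: UUC -> F; peptide=MVIGLAYLNPRCF
pos 39: UGA -> STOP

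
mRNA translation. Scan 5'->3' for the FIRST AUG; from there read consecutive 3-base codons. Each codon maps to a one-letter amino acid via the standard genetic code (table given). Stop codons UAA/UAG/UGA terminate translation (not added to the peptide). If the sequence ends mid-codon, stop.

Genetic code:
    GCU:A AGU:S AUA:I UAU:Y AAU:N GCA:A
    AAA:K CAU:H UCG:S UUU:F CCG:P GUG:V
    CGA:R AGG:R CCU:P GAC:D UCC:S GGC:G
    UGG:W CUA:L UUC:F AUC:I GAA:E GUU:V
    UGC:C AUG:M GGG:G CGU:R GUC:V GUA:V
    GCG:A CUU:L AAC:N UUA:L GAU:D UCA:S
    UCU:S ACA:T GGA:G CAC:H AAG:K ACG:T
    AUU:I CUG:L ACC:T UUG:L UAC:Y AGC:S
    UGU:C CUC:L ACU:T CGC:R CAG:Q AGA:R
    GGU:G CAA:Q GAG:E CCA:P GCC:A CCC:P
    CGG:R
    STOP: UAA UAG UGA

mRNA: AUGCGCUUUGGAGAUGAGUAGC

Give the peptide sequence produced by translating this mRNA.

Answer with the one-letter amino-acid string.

start AUG at pos 0
pos 0: AUG -> M; peptide=M
pos 3: CGC -> R; peptide=MR
pos 6: UUU -> F; peptide=MRF
pos 9: GGA -> G; peptide=MRFG
pos 12: GAU -> D; peptide=MRFGD
pos 15: GAG -> E; peptide=MRFGDE
pos 18: UAG -> STOP

Answer: MRFGDE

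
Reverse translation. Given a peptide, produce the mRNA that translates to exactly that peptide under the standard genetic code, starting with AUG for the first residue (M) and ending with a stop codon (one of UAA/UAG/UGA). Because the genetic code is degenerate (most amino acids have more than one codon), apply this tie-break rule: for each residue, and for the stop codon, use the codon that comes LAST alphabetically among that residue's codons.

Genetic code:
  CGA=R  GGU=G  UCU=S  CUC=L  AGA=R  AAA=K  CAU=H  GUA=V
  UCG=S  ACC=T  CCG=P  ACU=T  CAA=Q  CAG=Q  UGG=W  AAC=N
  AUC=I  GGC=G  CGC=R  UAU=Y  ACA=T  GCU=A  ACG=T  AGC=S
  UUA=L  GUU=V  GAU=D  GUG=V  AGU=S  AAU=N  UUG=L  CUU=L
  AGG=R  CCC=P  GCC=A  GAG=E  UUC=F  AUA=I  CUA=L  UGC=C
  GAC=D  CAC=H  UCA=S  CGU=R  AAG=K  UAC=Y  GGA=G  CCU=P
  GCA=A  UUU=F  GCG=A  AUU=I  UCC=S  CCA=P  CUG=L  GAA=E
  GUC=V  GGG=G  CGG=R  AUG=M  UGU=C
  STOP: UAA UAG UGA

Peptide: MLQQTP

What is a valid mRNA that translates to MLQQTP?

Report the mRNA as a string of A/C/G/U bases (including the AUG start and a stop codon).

residue 1: M -> AUG (start codon)
residue 2: L codons sorted = CUA,CUC,CUG,CUU,UUA,UUG -> pick last = UUG
residue 3: Q codons sorted = CAA,CAG -> pick last = CAG
residue 4: Q codons sorted = CAA,CAG -> pick last = CAG
residue 5: T codons sorted = ACA,ACC,ACG,ACU -> pick last = ACU
residue 6: P codons sorted = CCA,CCC,CCG,CCU -> pick last = CCU
terminator: stop codons sorted = UAA,UAG,UGA -> pick last = UGA

Answer: mRNA: AUGUUGCAGCAGACUCCUUGA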